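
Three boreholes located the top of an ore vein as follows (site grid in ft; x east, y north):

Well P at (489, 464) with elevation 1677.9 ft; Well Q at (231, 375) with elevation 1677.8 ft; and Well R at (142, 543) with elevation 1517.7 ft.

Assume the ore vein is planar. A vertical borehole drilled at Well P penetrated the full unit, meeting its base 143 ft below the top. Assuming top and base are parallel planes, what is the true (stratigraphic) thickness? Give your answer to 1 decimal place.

108.8 ft

Let the plane be z = a·x + b·y + c.
Well Q−Well P: −258a − 89b = −0.1;  Well R−Well P: −347a + 79b = −160.2.
Solving gives a = 0.27827, b = −0.80556.
|∇z| = √(a²+b²) = 0.85227, so dip δ = arctan(0.85227) = 40.44°.
True thickness = vertical thickness × cos δ = 143 × cos 40.44° = 108.8 ft.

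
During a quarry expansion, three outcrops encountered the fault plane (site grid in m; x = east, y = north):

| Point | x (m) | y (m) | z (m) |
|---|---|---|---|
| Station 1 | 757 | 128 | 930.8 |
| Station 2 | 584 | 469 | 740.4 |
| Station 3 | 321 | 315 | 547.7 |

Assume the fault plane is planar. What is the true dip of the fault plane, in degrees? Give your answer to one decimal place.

39.7°

Let the plane be z = a·x + b·y + c.
Station 2−Station 1: −173a + 341b = −190.4;  Station 3−Station 1: −436a + 187b = −383.1.
Solving gives a = 0.81696, b = −0.14389.
Gradient magnitude |∇z| = √(a² + b²) = √(0.66742 + 0.02070) = 0.82953.
True dip = arctan(0.82953) = 39.7°, dipping toward W (azimuth ≈ 280°).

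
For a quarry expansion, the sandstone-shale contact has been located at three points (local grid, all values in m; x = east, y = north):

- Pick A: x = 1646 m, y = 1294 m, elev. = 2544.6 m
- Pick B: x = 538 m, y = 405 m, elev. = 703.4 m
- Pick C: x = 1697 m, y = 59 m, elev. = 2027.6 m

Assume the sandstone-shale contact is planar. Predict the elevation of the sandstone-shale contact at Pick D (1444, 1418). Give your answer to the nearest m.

2344 m

Two edge vectors: Pick A→Pick B = (-1108, -889, -1841.2), Pick A→Pick C = (51, -1235, -517).
Normal n = (Pick A→Pick B) × (Pick A→Pick C) = (-1814269, -666737.2, 1413719).
So ∂z/∂x = −n_x/n_z = 1.28333 and ∂z/∂y = −n_y/n_z = 0.47162.
Intercept c from Pick A: 2544.6 − 2112.36 − 610.28 = −178.04.
At (1444, 1418): z = 1853.1 + 668.8 − 178.04 = 2343.8 m.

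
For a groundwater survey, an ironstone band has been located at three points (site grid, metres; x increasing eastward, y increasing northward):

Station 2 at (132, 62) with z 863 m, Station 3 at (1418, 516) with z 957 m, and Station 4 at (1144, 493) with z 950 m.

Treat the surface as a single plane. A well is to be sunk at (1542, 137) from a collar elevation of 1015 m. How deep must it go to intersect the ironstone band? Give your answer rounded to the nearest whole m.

Two edge vectors: Station 2→Station 3 = (1286, 454, 94), Station 2→Station 4 = (1012, 431, 87).
Normal n = (Station 2→Station 3) × (Station 2→Station 4) = (-1016, -16754, 94818).
So ∂z/∂x = −n_x/n_z = 0.01072 and ∂z/∂y = −n_y/n_z = 0.17670.
Intercept c from Station 2: 863 − 1.41 − 10.96 = 850.63.
At (1542, 137): z_contact = 16.5 + 24.2 + 850.63 = 891.4 m.
Depth below ground = 1015 − 891.4 = 124 m.

124 m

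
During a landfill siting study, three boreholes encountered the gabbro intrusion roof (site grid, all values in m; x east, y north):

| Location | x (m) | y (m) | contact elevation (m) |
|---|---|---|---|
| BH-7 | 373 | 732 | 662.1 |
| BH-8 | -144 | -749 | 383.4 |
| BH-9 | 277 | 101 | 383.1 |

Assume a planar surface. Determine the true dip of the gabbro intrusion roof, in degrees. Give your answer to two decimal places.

55.20°

Let the plane be z = a·x + b·y + c.
BH-8−BH-7: −517a − 1481b = −278.7;  BH-9−BH-7: −96a − 631b = −279.
Solving gives a = −1.28953, b = 0.63834.
Gradient magnitude |∇z| = √(a² + b²) = √(1.66289 + 0.40748) = 1.43888.
True dip = arctan(1.43888) = 55.20°, dipping toward ESE (azimuth ≈ 116°).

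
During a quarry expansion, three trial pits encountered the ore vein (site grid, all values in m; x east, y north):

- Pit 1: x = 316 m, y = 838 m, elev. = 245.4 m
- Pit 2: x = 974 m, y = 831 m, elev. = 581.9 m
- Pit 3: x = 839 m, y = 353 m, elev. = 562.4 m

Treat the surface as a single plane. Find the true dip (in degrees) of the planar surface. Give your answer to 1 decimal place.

Let the plane be z = a·x + b·y + c.
Pit 2−Pit 1: 658a − 7b = 336.5;  Pit 3−Pit 1: 523a − 485b = 317.
Solving gives a = 0.51030, b = −0.10333.
Gradient magnitude |∇z| = √(a² + b²) = √(0.26041 + 0.01068) = 0.52065.
True dip = arctan(0.52065) = 27.5°, dipping toward WNW (azimuth ≈ 281°).

27.5°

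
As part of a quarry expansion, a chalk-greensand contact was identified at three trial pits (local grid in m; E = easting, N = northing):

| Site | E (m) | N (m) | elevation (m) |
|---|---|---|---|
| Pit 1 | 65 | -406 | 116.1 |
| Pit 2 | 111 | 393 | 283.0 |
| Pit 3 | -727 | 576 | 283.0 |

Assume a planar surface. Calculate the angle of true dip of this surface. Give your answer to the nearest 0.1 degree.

11.9°

Let the plane be z = a·E + b·N + c.
Pit 2−Pit 1: 46a + 799b = 166.9;  Pit 3−Pit 1: −792a + 982b = 166.9.
Solving gives a = 0.04505, b = 0.20629.
Gradient magnitude |∇z| = √(a² + b²) = √(0.00203 + 0.04256) = 0.21115.
True dip = arctan(0.21115) = 11.9°, dipping toward SSW (azimuth ≈ 192°).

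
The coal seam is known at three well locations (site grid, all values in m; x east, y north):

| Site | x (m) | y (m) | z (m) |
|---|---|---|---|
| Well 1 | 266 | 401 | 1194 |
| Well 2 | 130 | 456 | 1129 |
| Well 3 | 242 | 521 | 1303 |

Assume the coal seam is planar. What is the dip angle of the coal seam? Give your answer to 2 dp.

54.99°

Two edge vectors: Well 1→Well 2 = (-136, 55, -65), Well 1→Well 3 = (-24, 120, 109).
Normal n = (Well 1→Well 2) × (Well 1→Well 3) = (13795, 16384, -15000).
So ∂z/∂x = −n_x/n_z = 0.91967 and ∂z/∂y = −n_y/n_z = 1.09227.
Gradient magnitude |∇z| = √(a² + b²) = √(0.84579 + 1.19305) = 1.42788.
True dip = arctan(1.42788) = 54.99°, dipping toward SW (azimuth ≈ 220°).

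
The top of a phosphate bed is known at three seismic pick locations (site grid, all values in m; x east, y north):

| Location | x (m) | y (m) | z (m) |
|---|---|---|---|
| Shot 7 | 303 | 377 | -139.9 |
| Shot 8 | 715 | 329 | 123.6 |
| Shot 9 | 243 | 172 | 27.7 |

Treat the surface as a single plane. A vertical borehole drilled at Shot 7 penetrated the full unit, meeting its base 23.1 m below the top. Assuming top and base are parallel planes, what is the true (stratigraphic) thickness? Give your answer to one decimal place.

15.5 m

Two edge vectors: Shot 7→Shot 8 = (412, -48, 263.5), Shot 7→Shot 9 = (-60, -205, 167.6).
Normal n = (Shot 7→Shot 8) × (Shot 7→Shot 9) = (45972.7, -84861.2, -87340).
So ∂z/∂x = −n_x/n_z = 0.52636 and ∂z/∂y = −n_y/n_z = −0.97162.
|∇z| = √(a²+b²) = 1.10504, so dip δ = arctan(1.10504) = 47.86°.
True thickness = vertical thickness × cos δ = 23.1 × cos 47.86° = 15.5 m.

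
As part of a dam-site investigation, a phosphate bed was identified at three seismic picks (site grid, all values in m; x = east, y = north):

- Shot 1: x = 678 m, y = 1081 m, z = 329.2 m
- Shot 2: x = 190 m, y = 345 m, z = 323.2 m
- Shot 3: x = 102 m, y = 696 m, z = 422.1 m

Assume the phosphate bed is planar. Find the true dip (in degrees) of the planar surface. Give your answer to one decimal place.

20.0°

Let the plane be z = a·x + b·y + c.
Shot 2−Shot 1: −488a − 736b = −6;  Shot 3−Shot 1: −576a − 385b = 92.9.
Solving gives a = −0.29944, b = 0.20669.
Gradient magnitude |∇z| = √(a² + b²) = √(0.08966 + 0.04272) = 0.36385.
True dip = arctan(0.36385) = 20.0°, dipping toward SE (azimuth ≈ 125°).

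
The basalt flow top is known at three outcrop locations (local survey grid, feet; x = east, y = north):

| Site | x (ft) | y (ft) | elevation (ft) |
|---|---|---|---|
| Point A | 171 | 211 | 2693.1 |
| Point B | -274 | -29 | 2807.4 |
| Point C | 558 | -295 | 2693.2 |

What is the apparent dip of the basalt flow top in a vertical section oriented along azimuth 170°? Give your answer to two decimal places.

Let the plane be z = a·x + b·y + c.
Point B−Point A: −445a − 240b = 114.3;  Point C−Point A: 387a − 506b = 0.1.
Solving gives a = −0.18177, b = −0.13922.
Unit vector along 170° is (sin 170°, cos 170°) = (0.1736, -0.9848).
Slope in that direction = a·(0.1736) + b·(-0.9848) = 0.10554.
Apparent dip = arctan|0.10554| = 6.02° (true dip is 12.9°, so apparent ≤ true as expected).

6.02°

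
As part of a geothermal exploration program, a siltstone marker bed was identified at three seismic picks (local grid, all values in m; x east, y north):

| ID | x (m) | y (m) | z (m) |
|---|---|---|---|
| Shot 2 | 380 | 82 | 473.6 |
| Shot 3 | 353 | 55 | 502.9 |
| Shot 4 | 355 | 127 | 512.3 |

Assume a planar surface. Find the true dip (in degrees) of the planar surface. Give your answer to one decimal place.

51.6°

Let the plane be z = a·x + b·y + c.
Shot 3−Shot 2: −27a − 27b = 29.3;  Shot 4−Shot 2: −25a + 45b = 38.7.
Solving gives a = −1.25048, b = 0.16529.
Gradient magnitude |∇z| = √(a² + b²) = √(1.56369 + 0.02732) = 1.26135.
True dip = arctan(1.26135) = 51.6°, dipping toward E (azimuth ≈ 098°).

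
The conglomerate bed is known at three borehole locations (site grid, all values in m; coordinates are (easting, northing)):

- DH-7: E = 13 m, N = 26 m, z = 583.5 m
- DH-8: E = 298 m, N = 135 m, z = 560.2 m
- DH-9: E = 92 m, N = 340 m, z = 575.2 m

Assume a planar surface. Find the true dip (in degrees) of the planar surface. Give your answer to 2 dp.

4.55°

Let the plane be z = a·E + b·N + c.
DH-8−DH-7: 285a + 109b = −23.3;  DH-9−DH-7: 79a + 314b = −8.3.
Solving gives a = −0.07927, b = −0.00649.
Gradient magnitude |∇z| = √(a² + b²) = √(0.00628 + 0.00004) = 0.07954.
True dip = arctan(0.07954) = 4.55°, dipping toward E (azimuth ≈ 085°).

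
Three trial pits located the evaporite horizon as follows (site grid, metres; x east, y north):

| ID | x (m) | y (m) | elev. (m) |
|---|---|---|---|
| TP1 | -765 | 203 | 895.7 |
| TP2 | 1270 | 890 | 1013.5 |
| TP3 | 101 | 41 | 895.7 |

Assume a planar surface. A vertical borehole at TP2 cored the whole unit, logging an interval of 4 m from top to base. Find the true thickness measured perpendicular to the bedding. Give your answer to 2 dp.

Let the plane be z = a·x + b·y + c.
TP2−TP1: 2035a + 687b = 117.8;  TP3−TP1: 866a − 162b = 0.
Solving gives a = 0.02064, b = 0.11033.
|∇z| = √(a²+b²) = 0.11225, so dip δ = arctan(0.11225) = 6.40°.
True thickness = vertical thickness × cos δ = 4 × cos 6.40° = 3.98 m.

3.98 m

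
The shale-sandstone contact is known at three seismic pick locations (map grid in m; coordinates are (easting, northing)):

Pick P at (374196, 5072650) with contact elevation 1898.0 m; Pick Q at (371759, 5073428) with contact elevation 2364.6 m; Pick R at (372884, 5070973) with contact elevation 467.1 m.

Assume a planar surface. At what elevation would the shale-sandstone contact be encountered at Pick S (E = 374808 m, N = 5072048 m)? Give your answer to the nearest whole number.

Let the plane be z = a·E + b·N + c.
Pick Q−Pick P: −2437a + 778b = 466.6;  Pick R−Pick P: −1312a − 1677b = −1430.9.
Solving gives a = 0.06475702, b = 0.80258723.
Then c = 1898 − a·374196 − b·5072650 = −4093577.93.
At (374808, 5072048): z = 24271.5 + 4070761.0 − 4093577.93 = 1454.5 m.

1454 m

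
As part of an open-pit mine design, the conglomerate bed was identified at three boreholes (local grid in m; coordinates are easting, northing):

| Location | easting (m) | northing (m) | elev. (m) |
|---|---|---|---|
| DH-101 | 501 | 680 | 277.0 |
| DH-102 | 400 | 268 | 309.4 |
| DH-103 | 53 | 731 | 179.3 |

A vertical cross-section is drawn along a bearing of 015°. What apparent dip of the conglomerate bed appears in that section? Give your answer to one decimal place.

Let the plane be z = a·easting + b·northing + c.
DH-102−DH-101: −101a − 412b = 32.4;  DH-103−DH-101: −448a + 51b = −97.7.
Solving gives a = 0.20345, b = −0.12852.
Unit vector along 015° is (sin 15°, cos 15°) = (0.2588, 0.9659).
Slope in that direction = a·(0.2588) + b·(0.9659) = −0.07148.
Apparent dip = arctan|0.07148| = 4.1° (true dip is 13.5°, so apparent ≤ true as expected).

4.1°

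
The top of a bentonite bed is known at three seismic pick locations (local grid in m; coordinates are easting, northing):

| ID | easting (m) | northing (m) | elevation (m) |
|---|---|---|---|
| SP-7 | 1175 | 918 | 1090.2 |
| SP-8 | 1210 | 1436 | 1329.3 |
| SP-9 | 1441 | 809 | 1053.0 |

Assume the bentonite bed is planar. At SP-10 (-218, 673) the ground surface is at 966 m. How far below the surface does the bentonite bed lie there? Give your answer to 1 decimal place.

Let the plane be z = a·easting + b·northing + c.
SP-8−SP-7: 35a + 518b = 239.1;  SP-9−SP-7: 266a − 109b = −37.2.
Solving gives a = 0.047967, b = 0.458342.
Then c = 1090.2 − a·1175 − b·918 = 613.08.
At (-218, 673): z_contact = −10.46 + 308.46 + 613.08 = 911.09 m.
Depth below ground = 966 − 911.09 = 54.9 m.

54.9 m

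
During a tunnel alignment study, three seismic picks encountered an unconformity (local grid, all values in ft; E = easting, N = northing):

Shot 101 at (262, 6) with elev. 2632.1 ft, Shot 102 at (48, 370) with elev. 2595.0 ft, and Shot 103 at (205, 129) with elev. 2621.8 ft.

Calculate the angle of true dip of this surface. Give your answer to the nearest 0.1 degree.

8.4°

Two edge vectors: Shot 101→Shot 102 = (-214, 364, -37.1), Shot 101→Shot 103 = (-57, 123, -10.3).
Normal n = (Shot 101→Shot 102) × (Shot 101→Shot 103) = (814.1, -89.5, -5574).
So ∂z/∂E = −n_x/n_z = 0.14605 and ∂z/∂N = −n_y/n_z = −0.01606.
Gradient magnitude |∇z| = √(a² + b²) = √(0.02133 + 0.00026) = 0.14693.
True dip = arctan(0.14693) = 8.4°, dipping toward W (azimuth ≈ 276°).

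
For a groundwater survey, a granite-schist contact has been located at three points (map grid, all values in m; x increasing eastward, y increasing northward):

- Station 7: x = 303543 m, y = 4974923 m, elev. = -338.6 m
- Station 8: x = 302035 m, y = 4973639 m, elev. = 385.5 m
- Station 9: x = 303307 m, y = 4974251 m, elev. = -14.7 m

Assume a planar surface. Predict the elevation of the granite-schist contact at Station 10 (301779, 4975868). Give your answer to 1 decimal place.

Let the plane be z = a·x + b·y + c.
Station 8−Station 7: −1508a − 1284b = 724.1;  Station 9−Station 7: −236a − 672b = 323.9.
Solving gives a = −0.099538820, b = −0.447036962.
Then c = -338.6 − a·303543 − b·4974923 = 2253850.18.
At (301779, 4975868): z = −30038.7 − 2224396.9 + 2253850.18 = -585.5 m.

-585.5 m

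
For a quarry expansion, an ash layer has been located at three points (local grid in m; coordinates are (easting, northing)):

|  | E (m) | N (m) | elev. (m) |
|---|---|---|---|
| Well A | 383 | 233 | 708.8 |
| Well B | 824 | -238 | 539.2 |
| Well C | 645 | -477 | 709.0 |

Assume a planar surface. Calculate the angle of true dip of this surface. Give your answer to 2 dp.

Two edge vectors: Well A→Well B = (441, -471, -169.6), Well A→Well C = (262, -710, 0.2).
Normal n = (Well A→Well B) × (Well A→Well C) = (-120510.2, -44523.4, -189708).
So ∂z/∂E = −n_x/n_z = −0.63524 and ∂z/∂N = −n_y/n_z = −0.23469.
Gradient magnitude |∇z| = √(a² + b²) = √(0.40353 + 0.05508) = 0.67721.
True dip = arctan(0.67721) = 34.11°, dipping toward ENE (azimuth ≈ 070°).

34.11°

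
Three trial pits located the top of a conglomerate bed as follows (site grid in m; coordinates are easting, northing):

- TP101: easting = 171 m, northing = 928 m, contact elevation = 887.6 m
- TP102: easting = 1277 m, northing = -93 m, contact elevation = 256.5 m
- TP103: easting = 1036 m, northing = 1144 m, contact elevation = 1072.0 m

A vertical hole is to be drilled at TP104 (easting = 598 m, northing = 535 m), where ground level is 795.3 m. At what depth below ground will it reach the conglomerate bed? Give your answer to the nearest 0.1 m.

150.6 m

Let the plane be z = a·easting + b·northing + c.
TP102−TP101: 1106a − 1021b = −631.1;  TP103−TP101: 865a + 216b = 184.4.
Solving gives a = 0.046303, b = 0.668277.
Then c = 887.6 − a·171 − b·928 = 259.52.
At (598, 535): z_contact = 27.69 + 357.53 + 259.52 = 644.74 m.
Depth below ground = 795.3 − 644.74 = 150.6 m.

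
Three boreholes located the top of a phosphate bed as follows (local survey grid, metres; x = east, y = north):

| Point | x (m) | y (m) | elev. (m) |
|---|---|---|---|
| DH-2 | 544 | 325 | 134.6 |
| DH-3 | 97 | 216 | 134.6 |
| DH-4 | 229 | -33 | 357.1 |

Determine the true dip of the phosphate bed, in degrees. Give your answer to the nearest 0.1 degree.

Let the plane be z = a·x + b·y + c.
DH-3−DH-2: −447a − 109b = 0;  DH-4−DH-2: −315a − 358b = 222.5.
Solving gives a = 0.19295, b = −0.79129.
Gradient magnitude |∇z| = √(a² + b²) = √(0.03723 + 0.62613) = 0.81447.
True dip = arctan(0.81447) = 39.2°, dipping toward NNW (azimuth ≈ 346°).

39.2°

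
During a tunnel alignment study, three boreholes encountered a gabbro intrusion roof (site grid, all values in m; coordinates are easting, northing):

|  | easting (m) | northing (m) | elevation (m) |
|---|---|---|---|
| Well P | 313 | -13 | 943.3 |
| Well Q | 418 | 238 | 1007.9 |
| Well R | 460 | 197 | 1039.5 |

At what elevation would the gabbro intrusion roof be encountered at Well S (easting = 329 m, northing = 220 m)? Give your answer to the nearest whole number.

Two edge vectors: Well P→Well Q = (105, 251, 64.6), Well P→Well R = (147, 210, 96.2).
Normal n = (Well P→Well Q) × (Well P→Well R) = (10580.2, -604.8, -14847).
So ∂z/∂easting = −n_x/n_z = 0.71262 and ∂z/∂northing = −n_y/n_z = −0.04074.
Intercept c from Well P: 943.3 − 223.05 − 0.53 = 719.72.
At (329, 220): z = 234.5 − 9.0 + 719.72 = 945.2 m.

945 m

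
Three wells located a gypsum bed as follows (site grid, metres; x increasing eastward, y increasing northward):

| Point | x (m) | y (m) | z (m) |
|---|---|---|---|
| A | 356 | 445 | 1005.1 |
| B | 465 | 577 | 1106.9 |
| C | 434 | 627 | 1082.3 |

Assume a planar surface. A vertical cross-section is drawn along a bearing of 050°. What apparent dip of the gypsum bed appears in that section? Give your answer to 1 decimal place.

Two edge vectors: A→B = (109, 132, 101.8), A→C = (78, 182, 77.2).
Normal n = (A→B) × (A→C) = (-8337.2, -474.4, 9542).
So ∂z/∂x = −n_x/n_z = 0.87374 and ∂z/∂y = −n_y/n_z = 0.04972.
Unit vector along 050° is (sin 50°, cos 50°) = (0.7660, 0.6428).
Slope in that direction = a·(0.7660) + b·(0.6428) = 0.70128.
Apparent dip = arctan|0.70128| = 35.0° (true dip is 41.2°, so apparent ≤ true as expected).

35.0°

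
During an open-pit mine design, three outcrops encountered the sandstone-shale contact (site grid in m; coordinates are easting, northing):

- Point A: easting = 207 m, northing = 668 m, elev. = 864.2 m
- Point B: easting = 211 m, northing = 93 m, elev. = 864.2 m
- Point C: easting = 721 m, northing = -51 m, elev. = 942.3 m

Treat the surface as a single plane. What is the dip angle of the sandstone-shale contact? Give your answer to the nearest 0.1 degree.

Two edge vectors: Point A→Point B = (4, -575, 0), Point A→Point C = (514, -719, 78.1).
Normal n = (Point A→Point B) × (Point A→Point C) = (-44907.5, -312.4, 292674).
So ∂z/∂easting = −n_x/n_z = 0.15344 and ∂z/∂northing = −n_y/n_z = 0.00107.
Gradient magnitude |∇z| = √(a² + b²) = √(0.02354 + 0.00000) = 0.15344.
True dip = arctan(0.15344) = 8.7°, dipping toward W (azimuth ≈ 270°).

8.7°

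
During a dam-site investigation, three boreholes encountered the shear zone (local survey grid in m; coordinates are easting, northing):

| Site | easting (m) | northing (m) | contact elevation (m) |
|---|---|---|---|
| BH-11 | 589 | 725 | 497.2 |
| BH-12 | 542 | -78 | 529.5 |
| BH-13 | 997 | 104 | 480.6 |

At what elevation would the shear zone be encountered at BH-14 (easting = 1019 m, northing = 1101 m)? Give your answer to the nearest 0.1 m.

Two edge vectors: BH-11→BH-12 = (-47, -803, 32.3), BH-11→BH-13 = (408, -621, -16.6).
Normal n = (BH-11→BH-12) × (BH-11→BH-13) = (33388.1, 12398.2, 356811).
So ∂z/∂easting = −n_x/n_z = −0.093574 and ∂z/∂northing = −n_y/n_z = −0.034747.
Intercept c from BH-11: 497.2 + 55.11 + 25.19 = 577.51.
At (1019, 1101): z = −95.4 − 38.3 + 577.51 = 443.9 m.

443.9 m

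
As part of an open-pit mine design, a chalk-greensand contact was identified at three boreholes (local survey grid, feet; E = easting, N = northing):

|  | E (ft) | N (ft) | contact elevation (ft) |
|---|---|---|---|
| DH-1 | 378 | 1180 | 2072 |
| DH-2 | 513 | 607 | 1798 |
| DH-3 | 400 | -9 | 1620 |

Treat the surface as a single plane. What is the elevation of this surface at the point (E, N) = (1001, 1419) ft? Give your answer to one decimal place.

1879.5 ft

Two edge vectors: DH-1→DH-2 = (135, -573, -274), DH-1→DH-3 = (22, -1189, -452).
Normal n = (DH-1→DH-2) × (DH-1→DH-3) = (-66790, 54992, -147909).
So ∂z/∂E = −n_x/n_z = −0.451561 and ∂z/∂N = −n_y/n_z = 0.371796.
Intercept c from DH-1: 2072 + 170.69 − 438.72 = 1803.97.
At (1001, 1419): z = −452.0 + 527.6 + 1803.97 = 1879.5 ft.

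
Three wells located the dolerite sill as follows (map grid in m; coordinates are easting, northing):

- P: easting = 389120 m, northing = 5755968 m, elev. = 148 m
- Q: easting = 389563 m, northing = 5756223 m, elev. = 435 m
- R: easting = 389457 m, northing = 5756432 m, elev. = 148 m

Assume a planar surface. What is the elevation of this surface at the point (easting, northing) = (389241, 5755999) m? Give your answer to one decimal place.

257.6 m

Two edge vectors: P→Q = (443, 255, 287), P→R = (337, 464, 0).
Normal n = (P→Q) × (P→R) = (-133168, 96719, 119617).
So ∂z/∂easting = −n_x/n_z = 1.113286573 and ∂z/∂northing = −n_y/n_z = −0.808572360.
Intercept c from P: 148 − 433202.07 + 4654116.63 = 4221062.56.
At (389241, 5755999): z = 433336.8 − 4654141.7 + 4221062.56 = 257.6 m.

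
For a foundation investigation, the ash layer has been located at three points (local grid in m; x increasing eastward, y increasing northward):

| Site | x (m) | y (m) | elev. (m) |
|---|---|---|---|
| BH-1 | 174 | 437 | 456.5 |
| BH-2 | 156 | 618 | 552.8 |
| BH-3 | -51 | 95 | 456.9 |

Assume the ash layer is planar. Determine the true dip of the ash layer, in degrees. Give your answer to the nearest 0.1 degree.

Let the plane be z = a·x + b·y + c.
BH-2−BH-1: −18a + 181b = 96.3;  BH-3−BH-1: −225a − 342b = 0.4.
Solving gives a = −0.70406, b = 0.46203.
Gradient magnitude |∇z| = √(a² + b²) = √(0.49570 + 0.21347) = 0.84212.
True dip = arctan(0.84212) = 40.1°, dipping toward ESE (azimuth ≈ 123°).

40.1°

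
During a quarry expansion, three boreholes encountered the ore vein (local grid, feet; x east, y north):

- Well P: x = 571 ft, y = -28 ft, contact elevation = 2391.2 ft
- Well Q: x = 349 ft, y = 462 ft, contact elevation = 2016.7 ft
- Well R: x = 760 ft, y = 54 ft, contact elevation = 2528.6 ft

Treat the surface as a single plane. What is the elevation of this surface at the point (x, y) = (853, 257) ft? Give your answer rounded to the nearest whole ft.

2537 ft

Two edge vectors: Well P→Well Q = (-222, 490, -374.5), Well P→Well R = (189, 82, 137.4).
Normal n = (Well P→Well Q) × (Well P→Well R) = (98035, -40277.7, -110814).
So ∂z/∂x = −n_x/n_z = 0.88468 and ∂z/∂y = −n_y/n_z = −0.36347.
Intercept c from Well P: 2391.2 − 505.15 − 10.18 = 1875.87.
At (853, 257): z = 754.6 − 93.4 + 1875.87 = 2537.1 ft.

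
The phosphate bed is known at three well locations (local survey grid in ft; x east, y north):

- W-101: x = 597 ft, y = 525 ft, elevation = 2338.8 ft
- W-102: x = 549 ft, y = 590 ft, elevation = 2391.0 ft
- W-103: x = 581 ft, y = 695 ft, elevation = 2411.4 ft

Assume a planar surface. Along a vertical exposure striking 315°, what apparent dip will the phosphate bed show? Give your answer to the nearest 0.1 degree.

34.1°

Let the plane be z = a·x + b·y + c.
W-102−W-101: −48a + 65b = 52.2;  W-103−W-101: −16a + 170b = 72.6.
Solving gives a = −0.58357, b = 0.37213.
Unit vector along 315° is (sin 315°, cos 315°) = (-0.7071, 0.7071).
Slope in that direction = a·(-0.7071) + b·(0.7071) = 0.67578.
Apparent dip = arctan|0.67578| = 34.1° (true dip is 34.7°, so apparent ≤ true as expected).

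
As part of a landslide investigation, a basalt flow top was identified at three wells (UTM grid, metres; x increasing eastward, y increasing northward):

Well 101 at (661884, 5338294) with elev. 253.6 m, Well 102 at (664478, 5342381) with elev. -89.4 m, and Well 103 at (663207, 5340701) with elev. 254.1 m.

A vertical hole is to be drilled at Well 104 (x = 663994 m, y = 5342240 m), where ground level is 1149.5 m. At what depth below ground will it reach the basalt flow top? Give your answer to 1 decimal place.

836.8 m

Two edge vectors: Well 101→Well 102 = (2594, 4087, -343), Well 101→Well 103 = (1323, 2407, 0.5).
Normal n = (Well 101→Well 102) × (Well 101→Well 103) = (827644.5, -455086, 836657).
So ∂z/∂x = −n_x/n_z = −0.989227963 and ∂z/∂y = −n_y/n_z = 0.543933775.
Intercept c from Well 101: 253.6 + 654754.16 − 2903678.40 = −2248670.64.
At (663994, 5342240): z_contact = −656841.43 + 2905824.77 − 2248670.64 = 312.69 m.
Depth below ground = 1149.5 − 312.69 = 836.8 m.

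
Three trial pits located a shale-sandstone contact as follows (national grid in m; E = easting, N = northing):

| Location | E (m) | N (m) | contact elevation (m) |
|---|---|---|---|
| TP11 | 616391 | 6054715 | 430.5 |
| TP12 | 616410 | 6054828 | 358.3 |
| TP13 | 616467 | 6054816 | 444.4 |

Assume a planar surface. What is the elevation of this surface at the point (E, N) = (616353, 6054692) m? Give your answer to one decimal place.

Two edge vectors: TP11→TP12 = (19, 113, -72.2), TP11→TP13 = (76, 101, 13.9).
Normal n = (TP11→TP12) × (TP11→TP13) = (8862.9, -5751.3, -6669).
So ∂z/∂E = −n_x/n_z = 1.328969861 and ∂z/∂N = −n_y/n_z = −0.862393162.
Intercept c from TP11: 430.5 − 819165.06 + 5221544.82 = 4402810.25.
At (616353, 6054692): z = 819114.6 − 5221525.0 + 4402810.25 = 399.8 m.

399.8 m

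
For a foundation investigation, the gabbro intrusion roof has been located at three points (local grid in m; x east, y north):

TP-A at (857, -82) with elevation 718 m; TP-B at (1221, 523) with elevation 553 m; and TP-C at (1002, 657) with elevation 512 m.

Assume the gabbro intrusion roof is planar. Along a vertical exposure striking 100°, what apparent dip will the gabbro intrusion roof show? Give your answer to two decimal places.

Two edge vectors: TP-A→TP-B = (364, 605, -165), TP-A→TP-C = (145, 739, -206).
Normal n = (TP-A→TP-B) × (TP-A→TP-C) = (-2695, 51059, 181271).
So ∂z/∂x = −n_x/n_z = 0.01487 and ∂z/∂y = −n_y/n_z = −0.28167.
Unit vector along 100° is (sin 100°, cos 100°) = (0.9848, -0.1736).
Slope in that direction = a·(0.9848) + b·(-0.1736) = 0.06355.
Apparent dip = arctan|0.06355| = 3.64° (true dip is 15.8°, so apparent ≤ true as expected).

3.64°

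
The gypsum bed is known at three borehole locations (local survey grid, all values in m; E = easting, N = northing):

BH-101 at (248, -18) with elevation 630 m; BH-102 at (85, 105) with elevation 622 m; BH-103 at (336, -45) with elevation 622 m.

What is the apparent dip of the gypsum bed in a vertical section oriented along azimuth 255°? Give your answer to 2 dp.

14.65°

Two edge vectors: BH-101→BH-102 = (-163, 123, -8), BH-101→BH-103 = (88, -27, -8).
Normal n = (BH-101→BH-102) × (BH-101→BH-103) = (-1200, -2008, -6423).
So ∂z/∂E = −n_x/n_z = −0.18683 and ∂z/∂N = −n_y/n_z = −0.31263.
Unit vector along 255° is (sin 255°, cos 255°) = (-0.9659, -0.2588).
Slope in that direction = a·(-0.9659) + b·(-0.2588) = 0.26138.
Apparent dip = arctan|0.26138| = 14.65° (true dip is 20.0°, so apparent ≤ true as expected).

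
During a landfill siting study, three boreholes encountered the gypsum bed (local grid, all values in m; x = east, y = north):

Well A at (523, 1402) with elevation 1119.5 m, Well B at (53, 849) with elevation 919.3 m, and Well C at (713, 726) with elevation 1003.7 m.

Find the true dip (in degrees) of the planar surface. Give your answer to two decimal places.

Let the plane be z = a·x + b·y + c.
Well B−Well A: −470a − 553b = −200.2;  Well C−Well A: 190a − 676b = −115.8.
Solving gives a = 0.16864, b = 0.21870.
Gradient magnitude |∇z| = √(a² + b²) = √(0.02844 + 0.04783) = 0.27617.
True dip = arctan(0.27617) = 15.44°, dipping toward SW (azimuth ≈ 218°).

15.44°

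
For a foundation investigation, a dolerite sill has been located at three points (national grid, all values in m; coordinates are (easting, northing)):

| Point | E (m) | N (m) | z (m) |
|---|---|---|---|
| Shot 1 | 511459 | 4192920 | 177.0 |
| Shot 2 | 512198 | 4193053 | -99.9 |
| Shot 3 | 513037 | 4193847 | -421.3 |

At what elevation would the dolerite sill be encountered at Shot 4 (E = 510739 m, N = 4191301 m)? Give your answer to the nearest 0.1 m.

463.1 m

Let the plane be z = a·E + b·N + c.
Shot 2−Shot 1: 739a + 133b = −276.9;  Shot 3−Shot 1: 1578a + 927b = −598.3.
Solving gives a = −0.372727751, b = −0.010933774.
Then c = 177 − a·511459 − b·4192920 = 236656.40.
At (510739, 4191301): z = −190366.6 − 45826.7 + 236656.40 = 463.1 m.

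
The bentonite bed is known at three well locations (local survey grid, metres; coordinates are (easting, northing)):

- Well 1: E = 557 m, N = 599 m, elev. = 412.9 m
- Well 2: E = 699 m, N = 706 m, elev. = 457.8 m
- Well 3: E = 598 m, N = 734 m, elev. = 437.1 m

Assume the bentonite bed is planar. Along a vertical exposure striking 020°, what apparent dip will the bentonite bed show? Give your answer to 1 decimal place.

10.3°

Two edge vectors: Well 1→Well 2 = (142, 107, 44.9), Well 1→Well 3 = (41, 135, 24.2).
Normal n = (Well 1→Well 2) × (Well 1→Well 3) = (-3472.1, -1595.5, 14783).
So ∂z/∂E = −n_x/n_z = 0.23487 and ∂z/∂N = −n_y/n_z = 0.10793.
Unit vector along 020° is (sin 20°, cos 20°) = (0.3420, 0.9397).
Slope in that direction = a·(0.3420) + b·(0.9397) = 0.18175.
Apparent dip = arctan|0.18175| = 10.3° (true dip is 14.5°, so apparent ≤ true as expected).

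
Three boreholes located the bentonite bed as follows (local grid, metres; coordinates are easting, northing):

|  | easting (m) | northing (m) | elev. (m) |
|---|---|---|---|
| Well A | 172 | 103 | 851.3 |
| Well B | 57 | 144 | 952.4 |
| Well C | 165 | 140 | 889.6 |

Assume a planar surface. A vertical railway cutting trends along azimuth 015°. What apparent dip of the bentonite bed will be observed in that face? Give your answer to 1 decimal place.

Two edge vectors: Well A→Well B = (-115, 41, 101.1), Well A→Well C = (-7, 37, 38.3).
Normal n = (Well A→Well B) × (Well A→Well C) = (-2170.4, 3696.8, -3968).
So ∂z/∂easting = −n_x/n_z = −0.54698 and ∂z/∂northing = −n_y/n_z = 0.93165.
Unit vector along 015° is (sin 15°, cos 15°) = (0.2588, 0.9659).
Slope in that direction = a·(0.2588) + b·(0.9659) = 0.75834.
Apparent dip = arctan|0.75834| = 37.2° (true dip is 47.2°, so apparent ≤ true as expected).

37.2°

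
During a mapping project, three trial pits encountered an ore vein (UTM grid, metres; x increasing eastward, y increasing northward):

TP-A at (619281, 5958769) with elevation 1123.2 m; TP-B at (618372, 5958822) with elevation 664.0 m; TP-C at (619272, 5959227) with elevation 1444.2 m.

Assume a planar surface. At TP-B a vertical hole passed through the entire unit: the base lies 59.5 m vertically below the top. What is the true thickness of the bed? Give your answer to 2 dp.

44.28 m

Two edge vectors: TP-A→TP-B = (-909, 53, -459.2), TP-A→TP-C = (-9, 458, 321).
Normal n = (TP-A→TP-B) × (TP-A→TP-C) = (227326.6, 295921.8, -415845).
So ∂z/∂x = −n_x/n_z = 0.54666 and ∂z/∂y = −n_y/n_z = 0.71162.
|∇z| = √(a²+b²) = 0.89735, so dip δ = arctan(0.89735) = 41.90°.
True thickness = vertical thickness × cos δ = 59.5 × cos 41.90° = 44.28 m.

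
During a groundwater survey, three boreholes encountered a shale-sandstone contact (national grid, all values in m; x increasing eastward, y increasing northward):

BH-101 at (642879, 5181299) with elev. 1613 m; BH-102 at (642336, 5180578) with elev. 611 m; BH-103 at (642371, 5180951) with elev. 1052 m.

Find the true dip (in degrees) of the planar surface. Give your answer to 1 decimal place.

50.1°

Let the plane be z = a·x + b·y + c.
BH-102−BH-101: −543a − 721b = −1002;  BH-103−BH-101: −508a − 348b = −561.
Solving gives a = 0.31463, b = 1.15278.
Gradient magnitude |∇z| = √(a² + b²) = √(0.09899 + 1.32891) = 1.19495.
True dip = arctan(1.19495) = 50.1°, dipping toward SSW (azimuth ≈ 195°).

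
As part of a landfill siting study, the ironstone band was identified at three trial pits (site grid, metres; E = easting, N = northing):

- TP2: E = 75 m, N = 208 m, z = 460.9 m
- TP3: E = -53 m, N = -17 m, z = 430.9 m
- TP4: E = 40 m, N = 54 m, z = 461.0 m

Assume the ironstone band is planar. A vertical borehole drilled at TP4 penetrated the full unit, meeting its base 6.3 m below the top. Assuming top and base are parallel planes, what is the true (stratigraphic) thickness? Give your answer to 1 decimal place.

Let the plane be z = a·E + b·N + c.
TP3−TP2: −128a − 225b = −30;  TP4−TP2: −35a − 154b = 0.1.
Solving gives a = 0.39220, b = −0.08979.
|∇z| = √(a²+b²) = 0.40235, so dip δ = arctan(0.40235) = 21.92°.
True thickness = vertical thickness × cos δ = 6.3 × cos 21.92° = 5.8 m.

5.8 m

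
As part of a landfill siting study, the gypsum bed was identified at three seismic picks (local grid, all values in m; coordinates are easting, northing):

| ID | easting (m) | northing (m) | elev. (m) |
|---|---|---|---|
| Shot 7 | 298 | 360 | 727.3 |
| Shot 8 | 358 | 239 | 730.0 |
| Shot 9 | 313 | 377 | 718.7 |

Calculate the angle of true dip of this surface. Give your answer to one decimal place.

21.9°

Let the plane be z = a·easting + b·northing + c.
Shot 8−Shot 7: 60a − 121b = 2.7;  Shot 9−Shot 7: 15a + 17b = −8.6.
Solving gives a = −0.35086, b = −0.19630.
Gradient magnitude |∇z| = √(a² + b²) = √(0.12311 + 0.03853) = 0.40204.
True dip = arctan(0.40204) = 21.9°, dipping toward ENE (azimuth ≈ 061°).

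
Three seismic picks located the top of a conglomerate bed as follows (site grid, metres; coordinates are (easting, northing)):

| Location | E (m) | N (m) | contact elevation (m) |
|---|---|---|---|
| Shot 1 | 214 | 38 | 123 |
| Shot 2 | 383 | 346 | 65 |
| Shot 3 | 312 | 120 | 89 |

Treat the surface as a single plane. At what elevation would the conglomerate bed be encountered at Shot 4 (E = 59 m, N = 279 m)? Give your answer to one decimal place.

178.2 m

Let the plane be z = a·E + b·N + c.
Shot 2−Shot 1: 169a + 308b = −58;  Shot 3−Shot 1: 98a + 82b = −34.
Solving gives a = −0.35012, b = 0.00380.
Then c = 123 − a·214 − b·38 = 197.78.
At (59, 279): z = −20.7 + 1.1 + 197.78 = 178.2 m.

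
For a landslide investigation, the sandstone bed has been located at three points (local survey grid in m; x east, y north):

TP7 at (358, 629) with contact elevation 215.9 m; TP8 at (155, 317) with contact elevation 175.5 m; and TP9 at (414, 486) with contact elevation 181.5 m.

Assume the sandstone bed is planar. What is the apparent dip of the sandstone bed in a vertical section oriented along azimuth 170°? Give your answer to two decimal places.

12.10°

Two edge vectors: TP7→TP8 = (-203, -312, -40.4), TP7→TP9 = (56, -143, -34.4).
Normal n = (TP7→TP8) × (TP7→TP9) = (4955.6, -9245.6, 46501).
So ∂z/∂x = −n_x/n_z = −0.10657 and ∂z/∂y = −n_y/n_z = 0.19883.
Unit vector along 170° is (sin 170°, cos 170°) = (0.1736, -0.9848).
Slope in that direction = a·(0.1736) + b·(-0.9848) = −0.21431.
Apparent dip = arctan|0.21431| = 12.10° (true dip is 12.7°, so apparent ≤ true as expected).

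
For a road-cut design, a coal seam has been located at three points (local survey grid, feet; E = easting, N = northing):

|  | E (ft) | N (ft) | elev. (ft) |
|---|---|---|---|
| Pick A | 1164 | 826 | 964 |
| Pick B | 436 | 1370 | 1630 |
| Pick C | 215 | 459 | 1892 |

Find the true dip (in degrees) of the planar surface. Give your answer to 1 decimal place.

43.8°

Two edge vectors: Pick A→Pick B = (-728, 544, 666), Pick A→Pick C = (-949, -367, 928).
Normal n = (Pick A→Pick B) × (Pick A→Pick C) = (749254, 43550, 783432).
So ∂z/∂E = −n_x/n_z = −0.95637 and ∂z/∂N = −n_y/n_z = −0.05559.
Gradient magnitude |∇z| = √(a² + b²) = √(0.91465 + 0.00309) = 0.95799.
True dip = arctan(0.95799) = 43.8°, dipping toward E (azimuth ≈ 087°).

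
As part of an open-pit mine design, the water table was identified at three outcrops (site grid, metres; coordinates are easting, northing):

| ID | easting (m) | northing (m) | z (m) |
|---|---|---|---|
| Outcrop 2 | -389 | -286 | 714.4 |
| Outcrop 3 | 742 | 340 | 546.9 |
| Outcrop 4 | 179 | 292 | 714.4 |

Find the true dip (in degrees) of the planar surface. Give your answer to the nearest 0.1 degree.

Two edge vectors: Outcrop 2→Outcrop 3 = (1131, 626, -167.5), Outcrop 2→Outcrop 4 = (568, 578, 0).
Normal n = (Outcrop 2→Outcrop 3) × (Outcrop 2→Outcrop 4) = (96815, -95140, 298150).
So ∂z/∂easting = −n_x/n_z = −0.32472 and ∂z/∂northing = −n_y/n_z = 0.31910.
Gradient magnitude |∇z| = √(a² + b²) = √(0.10544 + 0.10183) = 0.45527.
True dip = arctan(0.45527) = 24.5°, dipping toward SE (azimuth ≈ 135°).

24.5°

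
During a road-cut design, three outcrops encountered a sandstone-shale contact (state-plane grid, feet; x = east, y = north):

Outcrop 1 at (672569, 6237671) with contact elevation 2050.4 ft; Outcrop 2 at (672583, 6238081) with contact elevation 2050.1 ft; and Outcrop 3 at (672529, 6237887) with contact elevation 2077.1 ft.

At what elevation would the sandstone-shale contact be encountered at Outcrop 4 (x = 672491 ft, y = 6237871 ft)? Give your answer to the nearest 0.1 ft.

Let the plane be z = a·x + b·y + c.
Outcrop 2−Outcrop 1: 14a + 410b = −0.3;  Outcrop 3−Outcrop 1: −40a + 216b = 26.7.
Solving gives a = −0.566917216, b = 0.018626442.
Then c = 2050.4 − a·672569 − b·6237671 = 267155.73.
At (672491, 6237871): z = −381246.7 + 116189.3 + 267155.73 = 2098.3 ft.

2098.3 ft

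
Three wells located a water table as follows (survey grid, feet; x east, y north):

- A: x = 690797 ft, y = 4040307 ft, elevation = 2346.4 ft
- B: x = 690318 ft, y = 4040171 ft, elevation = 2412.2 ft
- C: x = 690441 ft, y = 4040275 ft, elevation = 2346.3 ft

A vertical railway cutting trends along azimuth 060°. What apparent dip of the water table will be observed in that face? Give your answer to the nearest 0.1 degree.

Let the plane be z = a·x + b·y + c.
B−A: −479a − 136b = 65.8;  C−A: −356a − 32b = −0.1.
Solving gives a = 0.06405, b = −0.70940.
Unit vector along 060° is (sin 60°, cos 60°) = (0.8660, 0.5000).
Slope in that direction = a·(0.8660) + b·(0.5000) = −0.29923.
Apparent dip = arctan|0.29923| = 16.7° (true dip is 35.5°, so apparent ≤ true as expected).

16.7°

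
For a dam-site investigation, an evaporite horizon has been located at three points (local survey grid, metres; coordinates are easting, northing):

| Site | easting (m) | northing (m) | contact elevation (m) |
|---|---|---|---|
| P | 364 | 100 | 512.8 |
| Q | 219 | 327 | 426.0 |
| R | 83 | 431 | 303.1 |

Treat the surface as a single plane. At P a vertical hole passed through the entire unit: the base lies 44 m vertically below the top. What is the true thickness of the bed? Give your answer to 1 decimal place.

27.4 m

Two edge vectors: P→Q = (-145, 227, -86.8), P→R = (-281, 331, -209.7).
Normal n = (P→Q) × (P→R) = (-18871.1, -6015.7, 15792).
So ∂z/∂easting = −n_x/n_z = 1.19498 and ∂z/∂northing = −n_y/n_z = 0.38093.
|∇z| = √(a²+b²) = 1.25423, so dip δ = arctan(1.25423) = 51.43°.
True thickness = vertical thickness × cos δ = 44 × cos 51.43° = 27.4 m.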